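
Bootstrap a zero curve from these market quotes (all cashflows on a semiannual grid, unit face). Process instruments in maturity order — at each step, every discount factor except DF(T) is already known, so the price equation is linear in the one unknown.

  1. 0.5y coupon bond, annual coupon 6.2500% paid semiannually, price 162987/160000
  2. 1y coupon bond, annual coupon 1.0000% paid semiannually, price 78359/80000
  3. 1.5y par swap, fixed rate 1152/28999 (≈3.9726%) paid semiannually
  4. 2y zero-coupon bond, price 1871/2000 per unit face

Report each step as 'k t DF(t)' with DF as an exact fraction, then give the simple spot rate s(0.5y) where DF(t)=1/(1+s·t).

1 1/2 4939/5000
2 1 9697/10000
3 3/2 589/625
4 2 1871/2000
s(0.5y) = (1/(4939/5000) − 1)/(1/2) = 122/4939 ≈ 2.4701%

step 1 [0.5y] bond c/2=1/32: DF=(162987/160000 − 1/32·(0))/(1+1/32) = 4939/5000 ≈ 0.987800
step 2 [1y] bond c/2=1/200: DF=(78359/80000 − 1/200·(0.987800))/(1+1/200) = 9697/10000 ≈ 0.969700
step 3 [1.5y] swap r/2=576/28999: DF=(1 − 576/28999·(0.987800+0.969700))/(1+576/28999) = 589/625 ≈ 0.942400
step 4 [2y] zero: DF = P = 1871/2000 ≈ 0.935500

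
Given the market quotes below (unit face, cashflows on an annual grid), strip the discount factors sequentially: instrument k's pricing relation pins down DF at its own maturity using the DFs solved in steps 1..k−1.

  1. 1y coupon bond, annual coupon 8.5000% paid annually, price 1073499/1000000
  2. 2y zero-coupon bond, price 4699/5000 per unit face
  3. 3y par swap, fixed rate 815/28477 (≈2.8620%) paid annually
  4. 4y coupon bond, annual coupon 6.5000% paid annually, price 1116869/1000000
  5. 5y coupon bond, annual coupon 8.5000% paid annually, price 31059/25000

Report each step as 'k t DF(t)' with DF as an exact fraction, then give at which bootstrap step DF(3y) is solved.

1 1 4947/5000
2 2 4699/5000
3 3 1837/2000
4 4 8749/10000
5 5 4267/5000
DF(3y) is solved at step 3

step 1 [1y] bond c/1=17/200: DF=(1073499/1000000 − 17/200·(0))/(1+17/200) = 4947/5000 ≈ 0.989400
step 2 [2y] zero: DF = P = 4699/5000 ≈ 0.939800
step 3 [3y] swap r/1=815/28477: DF=(1 − 815/28477·(0.989400+0.939800))/(1+815/28477) = 1837/2000 ≈ 0.918500
step 4 [4y] bond c/1=13/200: DF=(1116869/1000000 − 13/200·(0.989400+0.939800+0.918500))/(1+13/200) = 8749/10000 ≈ 0.874900
step 5 [5y] bond c/1=17/200: DF=(31059/25000 − 17/200·(0.989400+0.939800+0.918500+0.874900))/(1+17/200) = 4267/5000 ≈ 0.853400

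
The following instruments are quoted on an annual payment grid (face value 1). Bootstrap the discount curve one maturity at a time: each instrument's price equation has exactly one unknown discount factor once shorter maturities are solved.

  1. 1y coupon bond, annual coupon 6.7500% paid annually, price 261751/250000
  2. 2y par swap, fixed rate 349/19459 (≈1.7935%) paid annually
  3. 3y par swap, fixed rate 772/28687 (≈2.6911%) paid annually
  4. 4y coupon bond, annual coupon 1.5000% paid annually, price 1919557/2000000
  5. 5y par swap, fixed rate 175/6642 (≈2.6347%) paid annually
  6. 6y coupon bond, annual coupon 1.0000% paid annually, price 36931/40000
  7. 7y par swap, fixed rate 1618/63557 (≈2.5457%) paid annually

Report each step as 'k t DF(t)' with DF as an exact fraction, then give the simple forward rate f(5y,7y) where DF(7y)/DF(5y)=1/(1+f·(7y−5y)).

step 1 [1y] bond c/1=27/400: DF=(261751/250000 − 27/400·(0))/(1+27/400) = 613/625 ≈ 0.980800
step 2 [2y] swap r/1=349/19459: DF=(1 − 349/19459·(0.980800))/(1+349/19459) = 9651/10000 ≈ 0.965100
step 3 [3y] swap r/1=772/28687: DF=(1 − 772/28687·(0.980800+0.965100))/(1+772/28687) = 2307/2500 ≈ 0.922800
step 4 [4y] bond c/1=3/200: DF=(1919557/2000000 − 3/200·(0.980800+0.965100+0.922800))/(1+3/200) = 1129/1250 ≈ 0.903200
step 5 [5y] swap r/1=175/6642: DF=(1 − 175/6642·(0.980800+0.965100+0.922800+0.903200))/(1+175/6642) = 351/400 ≈ 0.877500
step 6 [6y] bond c/1=1/100: DF=(36931/40000 − 1/100·(0.980800+0.965100+0.922800+0.903200+0.877500))/(1+1/100) = 8681/10000 ≈ 0.868100
step 7 [7y] swap r/1=1618/63557: DF=(1 − 1618/63557·(0.980800+0.965100+0.922800+0.903200+0.877500+0.868100))/(1+1618/63557) = 4191/5000 ≈ 0.838200

1 1 613/625
2 2 9651/10000
3 3 2307/2500
4 4 1129/1250
5 5 351/400
6 6 8681/10000
7 7 4191/5000
f(5y,7y) = ((351/400)/(4191/5000) − 1)/(2) = 131/5588 ≈ 2.3443%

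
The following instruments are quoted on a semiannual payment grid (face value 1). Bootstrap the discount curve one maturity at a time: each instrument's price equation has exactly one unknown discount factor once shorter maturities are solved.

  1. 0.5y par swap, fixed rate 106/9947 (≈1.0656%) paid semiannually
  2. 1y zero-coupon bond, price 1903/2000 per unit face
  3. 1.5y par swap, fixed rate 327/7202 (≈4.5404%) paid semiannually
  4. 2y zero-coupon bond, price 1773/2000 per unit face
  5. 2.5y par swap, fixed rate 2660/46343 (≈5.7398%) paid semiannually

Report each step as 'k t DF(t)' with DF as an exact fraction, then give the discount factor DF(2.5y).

1 1/2 9947/10000
2 1 1903/2000
3 3/2 4673/5000
4 2 1773/2000
5 5/2 867/1000
DF(2.5y) = 867/1000 ≈ 0.867000

step 1 [0.5y] swap r/2=53/9947: DF=(1 − 53/9947·(0))/(1+53/9947) = 9947/10000 ≈ 0.994700
step 2 [1y] zero: DF = P = 1903/2000 ≈ 0.951500
step 3 [1.5y] swap r/2=327/14404: DF=(1 − 327/14404·(0.994700+0.951500))/(1+327/14404) = 4673/5000 ≈ 0.934600
step 4 [2y] zero: DF = P = 1773/2000 ≈ 0.886500
step 5 [2.5y] swap r/2=1330/46343: DF=(1 − 1330/46343·(0.994700+0.951500+0.934600+0.886500))/(1+1330/46343) = 867/1000 ≈ 0.867000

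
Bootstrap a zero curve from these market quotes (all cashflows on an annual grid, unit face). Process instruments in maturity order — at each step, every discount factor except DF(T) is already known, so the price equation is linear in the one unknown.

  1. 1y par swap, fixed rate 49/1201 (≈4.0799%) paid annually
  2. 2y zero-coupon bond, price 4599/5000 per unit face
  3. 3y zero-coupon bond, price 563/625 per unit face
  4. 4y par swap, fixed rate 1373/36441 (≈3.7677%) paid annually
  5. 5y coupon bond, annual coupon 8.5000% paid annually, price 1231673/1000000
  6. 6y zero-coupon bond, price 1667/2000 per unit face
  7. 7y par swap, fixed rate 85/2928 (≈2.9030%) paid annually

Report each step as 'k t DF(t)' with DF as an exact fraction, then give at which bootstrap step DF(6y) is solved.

1 1 1201/1250
2 2 4599/5000
3 3 563/625
4 4 8627/10000
5 5 8497/10000
6 6 1667/2000
7 7 1643/2000
DF(6y) is solved at step 6

step 1 [1y] swap r/1=49/1201: DF=(1 − 49/1201·(0))/(1+49/1201) = 1201/1250 ≈ 0.960800
step 2 [2y] zero: DF = P = 4599/5000 ≈ 0.919800
step 3 [3y] zero: DF = P = 563/625 ≈ 0.900800
step 4 [4y] swap r/1=1373/36441: DF=(1 − 1373/36441·(0.960800+0.919800+0.900800))/(1+1373/36441) = 8627/10000 ≈ 0.862700
step 5 [5y] bond c/1=17/200: DF=(1231673/1000000 − 17/200·(0.960800+0.919800+0.900800+0.862700))/(1+17/200) = 8497/10000 ≈ 0.849700
step 6 [6y] zero: DF = P = 1667/2000 ≈ 0.833500
step 7 [7y] swap r/1=85/2928: DF=(1 − 85/2928·(0.960800+0.919800+0.900800+0.862700+0.849700+0.833500))/(1+85/2928) = 1643/2000 ≈ 0.821500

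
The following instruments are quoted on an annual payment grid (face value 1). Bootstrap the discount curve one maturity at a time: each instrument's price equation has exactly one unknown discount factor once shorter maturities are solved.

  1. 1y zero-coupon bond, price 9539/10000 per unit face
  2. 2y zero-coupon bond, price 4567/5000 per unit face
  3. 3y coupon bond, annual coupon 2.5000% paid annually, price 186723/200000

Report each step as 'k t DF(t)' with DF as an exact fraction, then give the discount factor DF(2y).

step 1 [1y] zero: DF = P = 9539/10000 ≈ 0.953900
step 2 [2y] zero: DF = P = 4567/5000 ≈ 0.913400
step 3 [3y] bond c/1=1/40: DF=(186723/200000 − 1/40·(0.953900+0.913400))/(1+1/40) = 8653/10000 ≈ 0.865300

1 1 9539/10000
2 2 4567/5000
3 3 8653/10000
DF(2y) = 4567/5000 ≈ 0.913400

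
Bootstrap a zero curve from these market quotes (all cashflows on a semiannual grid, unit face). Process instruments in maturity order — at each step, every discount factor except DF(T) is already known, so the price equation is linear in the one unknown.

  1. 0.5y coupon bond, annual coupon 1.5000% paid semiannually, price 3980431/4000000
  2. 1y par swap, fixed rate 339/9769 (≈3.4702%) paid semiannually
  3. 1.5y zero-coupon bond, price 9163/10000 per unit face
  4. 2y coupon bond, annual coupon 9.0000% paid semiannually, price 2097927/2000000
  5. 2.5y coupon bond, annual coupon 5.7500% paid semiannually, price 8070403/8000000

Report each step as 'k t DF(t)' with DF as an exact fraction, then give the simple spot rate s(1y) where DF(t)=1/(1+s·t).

1 1/2 9877/10000
2 1 9661/10000
3 3/2 9163/10000
4 2 4401/5000
5 5/2 4379/5000
s(1y) = (1/(9661/10000) − 1)/(1) = 339/9661 ≈ 3.5090%

step 1 [0.5y] bond c/2=3/400: DF=(3980431/4000000 − 3/400·(0))/(1+3/400) = 9877/10000 ≈ 0.987700
step 2 [1y] swap r/2=339/19538: DF=(1 − 339/19538·(0.987700))/(1+339/19538) = 9661/10000 ≈ 0.966100
step 3 [1.5y] zero: DF = P = 9163/10000 ≈ 0.916300
step 4 [2y] bond c/2=9/200: DF=(2097927/2000000 − 9/200·(0.987700+0.966100+0.916300))/(1+9/200) = 4401/5000 ≈ 0.880200
step 5 [2.5y] bond c/2=23/800: DF=(8070403/8000000 − 23/800·(0.987700+0.966100+0.916300+0.880200))/(1+23/800) = 4379/5000 ≈ 0.875800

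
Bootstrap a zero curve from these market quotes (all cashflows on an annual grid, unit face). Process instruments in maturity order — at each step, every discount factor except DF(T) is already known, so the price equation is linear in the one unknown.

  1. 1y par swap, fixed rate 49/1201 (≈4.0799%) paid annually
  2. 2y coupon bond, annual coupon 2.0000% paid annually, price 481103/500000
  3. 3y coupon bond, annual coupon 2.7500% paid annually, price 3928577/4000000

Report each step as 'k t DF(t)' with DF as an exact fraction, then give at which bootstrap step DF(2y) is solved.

1 1 1201/1250
2 2 1849/2000
3 3 4527/5000
DF(2y) is solved at step 2

step 1 [1y] swap r/1=49/1201: DF=(1 − 49/1201·(0))/(1+49/1201) = 1201/1250 ≈ 0.960800
step 2 [2y] bond c/1=1/50: DF=(481103/500000 − 1/50·(0.960800))/(1+1/50) = 1849/2000 ≈ 0.924500
step 3 [3y] bond c/1=11/400: DF=(3928577/4000000 − 11/400·(0.960800+0.924500))/(1+11/400) = 4527/5000 ≈ 0.905400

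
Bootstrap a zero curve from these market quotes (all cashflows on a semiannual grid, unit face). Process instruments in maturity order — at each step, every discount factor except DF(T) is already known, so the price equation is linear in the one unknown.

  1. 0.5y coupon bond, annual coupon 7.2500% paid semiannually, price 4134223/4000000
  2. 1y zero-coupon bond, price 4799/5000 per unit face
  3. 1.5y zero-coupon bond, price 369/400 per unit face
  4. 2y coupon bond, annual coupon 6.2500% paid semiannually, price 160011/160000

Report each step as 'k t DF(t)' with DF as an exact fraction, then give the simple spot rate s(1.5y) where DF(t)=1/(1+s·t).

1 1/2 4987/5000
2 1 4799/5000
3 3/2 369/400
4 2 353/400
s(1.5y) = (1/(369/400) − 1)/(3/2) = 62/1107 ≈ 5.6007%

step 1 [0.5y] bond c/2=29/800: DF=(4134223/4000000 − 29/800·(0))/(1+29/800) = 4987/5000 ≈ 0.997400
step 2 [1y] zero: DF = P = 4799/5000 ≈ 0.959800
step 3 [1.5y] zero: DF = P = 369/400 ≈ 0.922500
step 4 [2y] bond c/2=1/32: DF=(160011/160000 − 1/32·(0.997400+0.959800+0.922500))/(1+1/32) = 353/400 ≈ 0.882500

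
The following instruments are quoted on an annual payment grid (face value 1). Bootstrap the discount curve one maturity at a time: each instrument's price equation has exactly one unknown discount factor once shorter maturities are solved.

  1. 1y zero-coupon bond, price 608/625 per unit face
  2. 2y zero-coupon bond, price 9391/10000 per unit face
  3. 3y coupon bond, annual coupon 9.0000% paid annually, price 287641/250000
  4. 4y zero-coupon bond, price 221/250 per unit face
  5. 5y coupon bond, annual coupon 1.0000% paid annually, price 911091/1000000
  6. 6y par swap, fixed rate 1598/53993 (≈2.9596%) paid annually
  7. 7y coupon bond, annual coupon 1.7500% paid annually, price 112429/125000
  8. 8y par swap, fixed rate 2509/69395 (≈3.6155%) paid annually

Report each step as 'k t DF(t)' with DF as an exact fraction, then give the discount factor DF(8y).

step 1 [1y] zero: DF = P = 608/625 ≈ 0.972800
step 2 [2y] zero: DF = P = 9391/10000 ≈ 0.939100
step 3 [3y] bond c/1=9/100: DF=(287641/250000 − 9/100·(0.972800+0.939100))/(1+9/100) = 8977/10000 ≈ 0.897700
step 4 [4y] zero: DF = P = 221/250 ≈ 0.884000
step 5 [5y] bond c/1=1/100: DF=(911091/1000000 − 1/100·(0.972800+0.939100+0.897700+0.884000))/(1+1/100) = 1731/2000 ≈ 0.865500
step 6 [6y] swap r/1=1598/53993: DF=(1 − 1598/53993·(0.972800+0.939100+0.897700+0.884000+0.865500))/(1+1598/53993) = 4201/5000 ≈ 0.840200
step 7 [7y] bond c/1=7/400: DF=(112429/125000 − 7/400·(0.972800+0.939100+0.897700+0.884000+0.865500+0.840200))/(1+7/400) = 7911/10000 ≈ 0.791100
step 8 [8y] swap r/1=2509/69395: DF=(1 − 2509/69395·(0.972800+0.939100+0.897700+0.884000+0.865500+0.840200+0.791100))/(1+2509/69395) = 7491/10000 ≈ 0.749100

1 1 608/625
2 2 9391/10000
3 3 8977/10000
4 4 221/250
5 5 1731/2000
6 6 4201/5000
7 7 7911/10000
8 8 7491/10000
DF(8y) = 7491/10000 ≈ 0.749100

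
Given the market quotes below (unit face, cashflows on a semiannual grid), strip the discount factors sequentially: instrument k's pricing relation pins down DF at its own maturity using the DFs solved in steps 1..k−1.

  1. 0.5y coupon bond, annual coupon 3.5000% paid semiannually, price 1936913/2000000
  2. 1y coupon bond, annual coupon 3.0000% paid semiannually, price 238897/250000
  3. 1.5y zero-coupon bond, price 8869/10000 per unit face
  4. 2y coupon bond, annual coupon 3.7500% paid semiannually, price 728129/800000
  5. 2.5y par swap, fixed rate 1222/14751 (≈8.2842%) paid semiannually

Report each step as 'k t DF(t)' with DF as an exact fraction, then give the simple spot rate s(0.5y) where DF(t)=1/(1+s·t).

1 1/2 4759/5000
2 1 4637/5000
3 3/2 8869/10000
4 2 337/400
5 5/2 8167/10000
s(0.5y) = (1/(4759/5000) − 1)/(1/2) = 482/4759 ≈ 10.1282%

step 1 [0.5y] bond c/2=7/400: DF=(1936913/2000000 − 7/400·(0))/(1+7/400) = 4759/5000 ≈ 0.951800
step 2 [1y] bond c/2=3/200: DF=(238897/250000 − 3/200·(0.951800))/(1+3/200) = 4637/5000 ≈ 0.927400
step 3 [1.5y] zero: DF = P = 8869/10000 ≈ 0.886900
step 4 [2y] bond c/2=3/160: DF=(728129/800000 − 3/160·(0.951800+0.927400+0.886900))/(1+3/160) = 337/400 ≈ 0.842500
step 5 [2.5y] swap r/2=611/14751: DF=(1 − 611/14751·(0.951800+0.927400+0.886900+0.842500))/(1+611/14751) = 8167/10000 ≈ 0.816700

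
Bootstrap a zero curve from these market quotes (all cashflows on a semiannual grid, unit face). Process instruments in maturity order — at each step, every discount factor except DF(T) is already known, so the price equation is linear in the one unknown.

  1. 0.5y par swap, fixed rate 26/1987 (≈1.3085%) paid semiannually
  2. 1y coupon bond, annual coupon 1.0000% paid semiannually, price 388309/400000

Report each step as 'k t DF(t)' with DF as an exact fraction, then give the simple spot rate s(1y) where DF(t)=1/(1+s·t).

step 1 [0.5y] swap r/2=13/1987: DF=(1 − 13/1987·(0))/(1+13/1987) = 1987/2000 ≈ 0.993500
step 2 [1y] bond c/2=1/200: DF=(388309/400000 − 1/200·(0.993500))/(1+1/200) = 961/1000 ≈ 0.961000

1 1/2 1987/2000
2 1 961/1000
s(1y) = (1/(961/1000) − 1)/(1) = 39/961 ≈ 4.0583%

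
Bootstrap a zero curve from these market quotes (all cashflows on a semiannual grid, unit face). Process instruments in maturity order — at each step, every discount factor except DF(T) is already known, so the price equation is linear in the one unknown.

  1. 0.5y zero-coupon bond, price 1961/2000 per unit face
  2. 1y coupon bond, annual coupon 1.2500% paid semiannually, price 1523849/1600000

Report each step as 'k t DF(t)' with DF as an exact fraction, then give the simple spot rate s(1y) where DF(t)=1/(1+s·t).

1 1/2 1961/2000
2 1 2351/2500
s(1y) = (1/(2351/2500) − 1)/(1) = 149/2351 ≈ 6.3377%

step 1 [0.5y] zero: DF = P = 1961/2000 ≈ 0.980500
step 2 [1y] bond c/2=1/160: DF=(1523849/1600000 − 1/160·(0.980500))/(1+1/160) = 2351/2500 ≈ 0.940400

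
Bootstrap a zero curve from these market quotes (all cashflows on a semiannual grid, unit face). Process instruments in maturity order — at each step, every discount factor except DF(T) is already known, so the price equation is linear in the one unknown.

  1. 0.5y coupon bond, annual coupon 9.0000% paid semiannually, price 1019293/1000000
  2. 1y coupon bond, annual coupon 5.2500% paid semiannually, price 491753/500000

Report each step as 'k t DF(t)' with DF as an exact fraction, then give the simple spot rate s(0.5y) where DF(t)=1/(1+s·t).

step 1 [0.5y] bond c/2=9/200: DF=(1019293/1000000 − 9/200·(0))/(1+9/200) = 4877/5000 ≈ 0.975400
step 2 [1y] bond c/2=21/800: DF=(491753/500000 − 21/800·(0.975400))/(1+21/800) = 4667/5000 ≈ 0.933400

1 1/2 4877/5000
2 1 4667/5000
s(0.5y) = (1/(4877/5000) − 1)/(1/2) = 246/4877 ≈ 5.0441%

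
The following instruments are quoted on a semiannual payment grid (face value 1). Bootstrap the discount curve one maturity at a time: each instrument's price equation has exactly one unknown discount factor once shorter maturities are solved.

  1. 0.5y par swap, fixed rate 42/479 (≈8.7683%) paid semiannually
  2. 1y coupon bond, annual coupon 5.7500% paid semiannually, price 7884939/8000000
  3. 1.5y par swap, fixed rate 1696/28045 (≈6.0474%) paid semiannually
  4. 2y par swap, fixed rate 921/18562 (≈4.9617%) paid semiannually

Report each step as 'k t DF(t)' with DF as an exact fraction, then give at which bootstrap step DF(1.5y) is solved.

step 1 [0.5y] swap r/2=21/479: DF=(1 − 21/479·(0))/(1+21/479) = 479/500 ≈ 0.958000
step 2 [1y] bond c/2=23/800: DF=(7884939/8000000 − 23/800·(0.958000))/(1+23/800) = 9313/10000 ≈ 0.931300
step 3 [1.5y] swap r/2=848/28045: DF=(1 − 848/28045·(0.958000+0.931300))/(1+848/28045) = 572/625 ≈ 0.915200
step 4 [2y] swap r/2=921/37124: DF=(1 − 921/37124·(0.958000+0.931300+0.915200))/(1+921/37124) = 9079/10000 ≈ 0.907900

1 1/2 479/500
2 1 9313/10000
3 3/2 572/625
4 2 9079/10000
DF(1.5y) is solved at step 3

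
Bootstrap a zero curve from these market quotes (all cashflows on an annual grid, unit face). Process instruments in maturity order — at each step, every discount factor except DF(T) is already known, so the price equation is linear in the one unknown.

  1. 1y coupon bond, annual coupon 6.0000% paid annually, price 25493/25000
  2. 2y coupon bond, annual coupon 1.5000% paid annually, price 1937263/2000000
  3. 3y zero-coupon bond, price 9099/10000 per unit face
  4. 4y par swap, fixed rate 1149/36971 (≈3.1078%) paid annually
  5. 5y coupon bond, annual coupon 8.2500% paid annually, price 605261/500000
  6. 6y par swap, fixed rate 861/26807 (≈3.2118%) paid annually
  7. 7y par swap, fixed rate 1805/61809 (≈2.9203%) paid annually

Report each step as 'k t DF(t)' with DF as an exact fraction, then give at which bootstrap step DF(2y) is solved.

1 1 481/500
2 2 9401/10000
3 3 9099/10000
4 4 8851/10000
5 5 1673/2000
6 6 4139/5000
7 7 1639/2000
DF(2y) is solved at step 2

step 1 [1y] bond c/1=3/50: DF=(25493/25000 − 3/50·(0))/(1+3/50) = 481/500 ≈ 0.962000
step 2 [2y] bond c/1=3/200: DF=(1937263/2000000 − 3/200·(0.962000))/(1+3/200) = 9401/10000 ≈ 0.940100
step 3 [3y] zero: DF = P = 9099/10000 ≈ 0.909900
step 4 [4y] swap r/1=1149/36971: DF=(1 − 1149/36971·(0.962000+0.940100+0.909900))/(1+1149/36971) = 8851/10000 ≈ 0.885100
step 5 [5y] bond c/1=33/400: DF=(605261/500000 − 33/400·(0.962000+0.940100+0.909900+0.885100))/(1+33/400) = 1673/2000 ≈ 0.836500
step 6 [6y] swap r/1=861/26807: DF=(1 − 861/26807·(0.962000+0.940100+0.909900+0.885100+0.836500))/(1+861/26807) = 4139/5000 ≈ 0.827800
step 7 [7y] swap r/1=1805/61809: DF=(1 − 1805/61809·(0.962000+0.940100+0.909900+0.885100+0.836500+0.827800))/(1+1805/61809) = 1639/2000 ≈ 0.819500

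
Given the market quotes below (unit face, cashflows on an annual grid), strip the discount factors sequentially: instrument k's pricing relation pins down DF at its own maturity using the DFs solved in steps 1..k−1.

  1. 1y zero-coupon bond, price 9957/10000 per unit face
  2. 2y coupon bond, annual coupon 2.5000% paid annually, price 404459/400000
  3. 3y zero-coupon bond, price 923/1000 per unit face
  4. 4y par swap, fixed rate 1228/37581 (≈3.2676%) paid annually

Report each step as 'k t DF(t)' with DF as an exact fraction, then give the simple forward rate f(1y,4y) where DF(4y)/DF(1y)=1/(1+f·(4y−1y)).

step 1 [1y] zero: DF = P = 9957/10000 ≈ 0.995700
step 2 [2y] bond c/1=1/40: DF=(404459/400000 − 1/40·(0.995700))/(1+1/40) = 4811/5000 ≈ 0.962200
step 3 [3y] zero: DF = P = 923/1000 ≈ 0.923000
step 4 [4y] swap r/1=1228/37581: DF=(1 − 1228/37581·(0.995700+0.962200+0.923000))/(1+1228/37581) = 2193/2500 ≈ 0.877200

1 1 9957/10000
2 2 4811/5000
3 3 923/1000
4 4 2193/2500
f(1y,4y) = ((9957/10000)/(2193/2500) − 1)/(3) = 395/8772 ≈ 4.5030%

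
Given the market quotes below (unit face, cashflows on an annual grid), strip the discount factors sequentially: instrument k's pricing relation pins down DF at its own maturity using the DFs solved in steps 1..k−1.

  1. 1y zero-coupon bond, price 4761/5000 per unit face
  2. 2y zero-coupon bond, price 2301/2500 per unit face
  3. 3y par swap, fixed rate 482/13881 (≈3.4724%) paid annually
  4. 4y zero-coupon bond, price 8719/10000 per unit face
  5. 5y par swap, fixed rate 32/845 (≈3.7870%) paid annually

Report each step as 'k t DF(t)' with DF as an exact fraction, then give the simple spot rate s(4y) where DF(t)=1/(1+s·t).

1 1 4761/5000
2 2 2301/2500
3 3 2259/2500
4 4 8719/10000
5 5 519/625
s(4y) = (1/(8719/10000) − 1)/(4) = 1281/34876 ≈ 3.6730%

step 1 [1y] zero: DF = P = 4761/5000 ≈ 0.952200
step 2 [2y] zero: DF = P = 2301/2500 ≈ 0.920400
step 3 [3y] swap r/1=482/13881: DF=(1 − 482/13881·(0.952200+0.920400))/(1+482/13881) = 2259/2500 ≈ 0.903600
step 4 [4y] zero: DF = P = 8719/10000 ≈ 0.871900
step 5 [5y] swap r/1=32/845: DF=(1 − 32/845·(0.952200+0.920400+0.903600+0.871900))/(1+32/845) = 519/625 ≈ 0.830400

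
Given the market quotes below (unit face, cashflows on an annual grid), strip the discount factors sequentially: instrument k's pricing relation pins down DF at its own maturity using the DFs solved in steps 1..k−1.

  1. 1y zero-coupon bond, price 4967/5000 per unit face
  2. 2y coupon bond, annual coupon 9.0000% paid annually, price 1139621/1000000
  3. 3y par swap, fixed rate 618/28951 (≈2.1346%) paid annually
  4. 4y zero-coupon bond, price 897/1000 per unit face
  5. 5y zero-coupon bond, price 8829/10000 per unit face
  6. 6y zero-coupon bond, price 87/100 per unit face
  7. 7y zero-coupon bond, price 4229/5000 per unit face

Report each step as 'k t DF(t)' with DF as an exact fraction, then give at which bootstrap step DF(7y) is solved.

1 1 4967/5000
2 2 1927/2000
3 3 4691/5000
4 4 897/1000
5 5 8829/10000
6 6 87/100
7 7 4229/5000
DF(7y) is solved at step 7

step 1 [1y] zero: DF = P = 4967/5000 ≈ 0.993400
step 2 [2y] bond c/1=9/100: DF=(1139621/1000000 − 9/100·(0.993400))/(1+9/100) = 1927/2000 ≈ 0.963500
step 3 [3y] swap r/1=618/28951: DF=(1 − 618/28951·(0.993400+0.963500))/(1+618/28951) = 4691/5000 ≈ 0.938200
step 4 [4y] zero: DF = P = 897/1000 ≈ 0.897000
step 5 [5y] zero: DF = P = 8829/10000 ≈ 0.882900
step 6 [6y] zero: DF = P = 87/100 ≈ 0.870000
step 7 [7y] zero: DF = P = 4229/5000 ≈ 0.845800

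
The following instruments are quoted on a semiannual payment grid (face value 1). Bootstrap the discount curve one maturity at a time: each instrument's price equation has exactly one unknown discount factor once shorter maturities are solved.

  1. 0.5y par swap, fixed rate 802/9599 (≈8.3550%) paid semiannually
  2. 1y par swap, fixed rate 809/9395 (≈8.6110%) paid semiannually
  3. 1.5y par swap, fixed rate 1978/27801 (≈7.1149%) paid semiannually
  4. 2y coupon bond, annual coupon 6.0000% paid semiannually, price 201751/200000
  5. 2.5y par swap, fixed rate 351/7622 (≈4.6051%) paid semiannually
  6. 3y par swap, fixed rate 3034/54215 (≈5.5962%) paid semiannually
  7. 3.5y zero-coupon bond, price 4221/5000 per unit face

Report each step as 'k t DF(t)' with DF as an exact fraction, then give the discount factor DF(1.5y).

1 1/2 9599/10000
2 1 9191/10000
3 3/2 9011/10000
4 2 1123/1250
5 5/2 8947/10000
6 3 8483/10000
7 7/2 4221/5000
DF(1.5y) = 9011/10000 ≈ 0.901100

step 1 [0.5y] swap r/2=401/9599: DF=(1 − 401/9599·(0))/(1+401/9599) = 9599/10000 ≈ 0.959900
step 2 [1y] swap r/2=809/18790: DF=(1 − 809/18790·(0.959900))/(1+809/18790) = 9191/10000 ≈ 0.919100
step 3 [1.5y] swap r/2=989/27801: DF=(1 − 989/27801·(0.959900+0.919100))/(1+989/27801) = 9011/10000 ≈ 0.901100
step 4 [2y] bond c/2=3/100: DF=(201751/200000 − 3/100·(0.959900+0.919100+0.901100))/(1+3/100) = 1123/1250 ≈ 0.898400
step 5 [2.5y] swap r/2=351/15244: DF=(1 − 351/15244·(0.959900+0.919100+0.901100+0.898400))/(1+351/15244) = 8947/10000 ≈ 0.894700
step 6 [3y] swap r/2=1517/54215: DF=(1 − 1517/54215·(0.959900+0.919100+0.901100+0.898400+0.894700))/(1+1517/54215) = 8483/10000 ≈ 0.848300
step 7 [3.5y] zero: DF = P = 4221/5000 ≈ 0.844200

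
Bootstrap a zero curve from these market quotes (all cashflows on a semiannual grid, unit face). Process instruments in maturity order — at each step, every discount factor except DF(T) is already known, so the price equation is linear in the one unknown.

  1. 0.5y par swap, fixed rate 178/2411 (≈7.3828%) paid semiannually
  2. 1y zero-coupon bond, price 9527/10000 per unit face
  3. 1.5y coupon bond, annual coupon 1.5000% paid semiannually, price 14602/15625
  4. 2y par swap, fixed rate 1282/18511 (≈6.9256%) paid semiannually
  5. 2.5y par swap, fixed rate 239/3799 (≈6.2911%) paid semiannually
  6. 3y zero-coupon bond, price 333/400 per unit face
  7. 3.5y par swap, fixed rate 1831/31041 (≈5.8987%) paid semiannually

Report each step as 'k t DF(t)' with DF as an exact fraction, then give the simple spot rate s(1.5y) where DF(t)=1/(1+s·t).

step 1 [0.5y] swap r/2=89/2411: DF=(1 − 89/2411·(0))/(1+89/2411) = 2411/2500 ≈ 0.964400
step 2 [1y] zero: DF = P = 9527/10000 ≈ 0.952700
step 3 [1.5y] bond c/2=3/400: DF=(14602/15625 − 3/400·(0.964400+0.952700))/(1+3/400) = 9133/10000 ≈ 0.913300
step 4 [2y] swap r/2=641/18511: DF=(1 − 641/18511·(0.964400+0.952700+0.913300))/(1+641/18511) = 4359/5000 ≈ 0.871800
step 5 [2.5y] swap r/2=239/7598: DF=(1 − 239/7598·(0.964400+0.952700+0.913300+0.871800))/(1+239/7598) = 4283/5000 ≈ 0.856600
step 6 [3y] zero: DF = P = 333/400 ≈ 0.832500
step 7 [3.5y] swap r/2=1831/62082: DF=(1 − 1831/62082·(0.964400+0.952700+0.913300+0.871800+0.856600+0.832500))/(1+1831/62082) = 8169/10000 ≈ 0.816900

1 1/2 2411/2500
2 1 9527/10000
3 3/2 9133/10000
4 2 4359/5000
5 5/2 4283/5000
6 3 333/400
7 7/2 8169/10000
s(1.5y) = (1/(9133/10000) − 1)/(3/2) = 578/9133 ≈ 6.3287%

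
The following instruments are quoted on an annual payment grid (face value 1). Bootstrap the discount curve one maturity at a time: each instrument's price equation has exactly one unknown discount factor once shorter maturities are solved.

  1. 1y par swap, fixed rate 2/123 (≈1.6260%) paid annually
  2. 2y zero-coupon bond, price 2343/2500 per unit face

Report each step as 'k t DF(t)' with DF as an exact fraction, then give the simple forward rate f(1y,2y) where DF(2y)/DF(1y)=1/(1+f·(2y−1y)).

1 1 123/125
2 2 2343/2500
f(1y,2y) = ((123/125)/(2343/2500) − 1)/(1) = 39/781 ≈ 4.9936%

step 1 [1y] swap r/1=2/123: DF=(1 − 2/123·(0))/(1+2/123) = 123/125 ≈ 0.984000
step 2 [2y] zero: DF = P = 2343/2500 ≈ 0.937200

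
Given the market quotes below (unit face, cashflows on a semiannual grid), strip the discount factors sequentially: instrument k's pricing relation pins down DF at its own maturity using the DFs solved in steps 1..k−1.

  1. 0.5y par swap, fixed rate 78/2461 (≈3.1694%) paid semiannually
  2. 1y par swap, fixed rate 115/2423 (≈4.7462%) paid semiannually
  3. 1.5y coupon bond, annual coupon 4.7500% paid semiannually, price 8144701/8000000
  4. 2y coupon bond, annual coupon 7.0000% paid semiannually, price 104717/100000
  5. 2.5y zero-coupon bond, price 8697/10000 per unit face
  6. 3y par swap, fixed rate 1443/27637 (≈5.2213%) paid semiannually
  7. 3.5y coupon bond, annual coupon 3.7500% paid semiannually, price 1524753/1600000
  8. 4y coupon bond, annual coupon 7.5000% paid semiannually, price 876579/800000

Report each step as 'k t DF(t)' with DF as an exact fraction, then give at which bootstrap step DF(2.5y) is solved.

step 1 [0.5y] swap r/2=39/2461: DF=(1 − 39/2461·(0))/(1+39/2461) = 2461/2500 ≈ 0.984400
step 2 [1y] swap r/2=115/4846: DF=(1 − 115/4846·(0.984400))/(1+115/4846) = 477/500 ≈ 0.954000
step 3 [1.5y] bond c/2=19/800: DF=(8144701/8000000 − 19/800·(0.984400+0.954000))/(1+19/800) = 1899/2000 ≈ 0.949500
step 4 [2y] bond c/2=7/200: DF=(104717/100000 − 7/200·(0.984400+0.954000+0.949500))/(1+7/200) = 9141/10000 ≈ 0.914100
step 5 [2.5y] zero: DF = P = 8697/10000 ≈ 0.869700
step 6 [3y] swap r/2=1443/55274: DF=(1 − 1443/55274·(0.984400+0.954000+0.949500+0.914100+0.869700))/(1+1443/55274) = 8557/10000 ≈ 0.855700
step 7 [3.5y] bond c/2=3/160: DF=(1524753/1600000 − 3/160·(0.984400+0.954000+0.949500+0.914100+0.869700+0.855700))/(1+3/160) = 8337/10000 ≈ 0.833700
step 8 [4y] bond c/2=3/80: DF=(876579/800000 − 3/80·(0.984400+0.954000+0.949500+0.914100+0.869700+0.855700+0.833700))/(1+3/80) = 4131/5000 ≈ 0.826200

1 1/2 2461/2500
2 1 477/500
3 3/2 1899/2000
4 2 9141/10000
5 5/2 8697/10000
6 3 8557/10000
7 7/2 8337/10000
8 4 4131/5000
DF(2.5y) is solved at step 5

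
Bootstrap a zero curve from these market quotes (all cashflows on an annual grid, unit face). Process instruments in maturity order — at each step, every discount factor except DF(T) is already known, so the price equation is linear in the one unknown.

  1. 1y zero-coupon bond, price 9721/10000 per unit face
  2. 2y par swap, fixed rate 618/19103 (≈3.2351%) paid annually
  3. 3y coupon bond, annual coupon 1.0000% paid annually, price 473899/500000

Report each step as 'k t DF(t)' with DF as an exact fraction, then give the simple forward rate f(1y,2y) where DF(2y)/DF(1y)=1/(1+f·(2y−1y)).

step 1 [1y] zero: DF = P = 9721/10000 ≈ 0.972100
step 2 [2y] swap r/1=618/19103: DF=(1 − 618/19103·(0.972100))/(1+618/19103) = 4691/5000 ≈ 0.938200
step 3 [3y] bond c/1=1/100: DF=(473899/500000 − 1/100·(0.972100+0.938200))/(1+1/100) = 1839/2000 ≈ 0.919500

1 1 9721/10000
2 2 4691/5000
3 3 1839/2000
f(1y,2y) = ((9721/10000)/(4691/5000) − 1)/(1) = 339/9382 ≈ 3.6133%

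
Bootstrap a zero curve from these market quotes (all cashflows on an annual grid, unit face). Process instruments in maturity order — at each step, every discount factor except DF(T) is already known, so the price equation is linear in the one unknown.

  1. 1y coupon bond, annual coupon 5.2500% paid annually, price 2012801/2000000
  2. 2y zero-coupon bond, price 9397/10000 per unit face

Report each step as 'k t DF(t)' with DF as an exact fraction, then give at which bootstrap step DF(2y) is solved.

step 1 [1y] bond c/1=21/400: DF=(2012801/2000000 − 21/400·(0))/(1+21/400) = 4781/5000 ≈ 0.956200
step 2 [2y] zero: DF = P = 9397/10000 ≈ 0.939700

1 1 4781/5000
2 2 9397/10000
DF(2y) is solved at step 2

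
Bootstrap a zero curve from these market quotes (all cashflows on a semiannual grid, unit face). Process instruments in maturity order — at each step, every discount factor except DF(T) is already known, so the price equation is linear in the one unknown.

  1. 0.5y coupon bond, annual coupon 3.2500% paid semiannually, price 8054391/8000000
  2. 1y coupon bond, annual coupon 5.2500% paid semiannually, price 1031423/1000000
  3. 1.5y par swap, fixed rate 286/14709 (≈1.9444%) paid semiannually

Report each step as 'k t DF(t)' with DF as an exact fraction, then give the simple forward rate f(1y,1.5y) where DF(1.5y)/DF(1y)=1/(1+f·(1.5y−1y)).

step 1 [0.5y] bond c/2=13/800: DF=(8054391/8000000 − 13/800·(0))/(1+13/800) = 9907/10000 ≈ 0.990700
step 2 [1y] bond c/2=21/800: DF=(1031423/1000000 − 21/800·(0.990700))/(1+21/800) = 9797/10000 ≈ 0.979700
step 3 [1.5y] swap r/2=143/14709: DF=(1 − 143/14709·(0.990700+0.979700))/(1+143/14709) = 4857/5000 ≈ 0.971400

1 1/2 9907/10000
2 1 9797/10000
3 3/2 4857/5000
f(1y,1.5y) = ((9797/10000)/(4857/5000) − 1)/(1/2) = 83/4857 ≈ 1.7089%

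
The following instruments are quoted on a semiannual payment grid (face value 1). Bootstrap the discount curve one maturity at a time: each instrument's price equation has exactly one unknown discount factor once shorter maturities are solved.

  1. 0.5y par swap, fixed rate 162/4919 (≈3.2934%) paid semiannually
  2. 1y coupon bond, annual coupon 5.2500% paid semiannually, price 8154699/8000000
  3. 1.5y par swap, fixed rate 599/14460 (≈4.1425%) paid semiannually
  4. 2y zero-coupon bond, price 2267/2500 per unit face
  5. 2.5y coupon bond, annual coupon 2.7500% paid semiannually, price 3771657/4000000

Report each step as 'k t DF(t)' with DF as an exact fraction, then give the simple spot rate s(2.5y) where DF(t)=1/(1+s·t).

step 1 [0.5y] swap r/2=81/4919: DF=(1 − 81/4919·(0))/(1+81/4919) = 4919/5000 ≈ 0.983800
step 2 [1y] bond c/2=21/800: DF=(8154699/8000000 − 21/800·(0.983800))/(1+21/800) = 9681/10000 ≈ 0.968100
step 3 [1.5y] swap r/2=599/28920: DF=(1 − 599/28920·(0.983800+0.968100))/(1+599/28920) = 9401/10000 ≈ 0.940100
step 4 [2y] zero: DF = P = 2267/2500 ≈ 0.906800
step 5 [2.5y] bond c/2=11/800: DF=(3771657/4000000 − 11/800·(0.983800+0.968100+0.940100+0.906800))/(1+11/800) = 4393/5000 ≈ 0.878600

1 1/2 4919/5000
2 1 9681/10000
3 3/2 9401/10000
4 2 2267/2500
5 5/2 4393/5000
s(2.5y) = (1/(4393/5000) − 1)/(5/2) = 1214/21965 ≈ 5.5270%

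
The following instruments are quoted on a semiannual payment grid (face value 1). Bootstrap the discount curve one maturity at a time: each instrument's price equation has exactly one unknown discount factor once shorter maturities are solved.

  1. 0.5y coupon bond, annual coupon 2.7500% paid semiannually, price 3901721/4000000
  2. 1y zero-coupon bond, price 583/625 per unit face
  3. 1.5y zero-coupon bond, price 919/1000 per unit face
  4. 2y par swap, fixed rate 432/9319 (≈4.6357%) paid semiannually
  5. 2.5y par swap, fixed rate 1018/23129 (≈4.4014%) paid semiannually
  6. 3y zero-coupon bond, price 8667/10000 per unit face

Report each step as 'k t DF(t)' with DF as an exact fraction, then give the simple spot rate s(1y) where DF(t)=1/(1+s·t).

step 1 [0.5y] bond c/2=11/800: DF=(3901721/4000000 − 11/800·(0))/(1+11/800) = 4811/5000 ≈ 0.962200
step 2 [1y] zero: DF = P = 583/625 ≈ 0.932800
step 3 [1.5y] zero: DF = P = 919/1000 ≈ 0.919000
step 4 [2y] swap r/2=216/9319: DF=(1 − 216/9319·(0.962200+0.932800+0.919000))/(1+216/9319) = 571/625 ≈ 0.913600
step 5 [2.5y] swap r/2=509/23129: DF=(1 − 509/23129·(0.962200+0.932800+0.919000+0.913600))/(1+509/23129) = 4491/5000 ≈ 0.898200
step 6 [3y] zero: DF = P = 8667/10000 ≈ 0.866700

1 1/2 4811/5000
2 1 583/625
3 3/2 919/1000
4 2 571/625
5 5/2 4491/5000
6 3 8667/10000
s(1y) = (1/(583/625) − 1)/(1) = 42/583 ≈ 7.2041%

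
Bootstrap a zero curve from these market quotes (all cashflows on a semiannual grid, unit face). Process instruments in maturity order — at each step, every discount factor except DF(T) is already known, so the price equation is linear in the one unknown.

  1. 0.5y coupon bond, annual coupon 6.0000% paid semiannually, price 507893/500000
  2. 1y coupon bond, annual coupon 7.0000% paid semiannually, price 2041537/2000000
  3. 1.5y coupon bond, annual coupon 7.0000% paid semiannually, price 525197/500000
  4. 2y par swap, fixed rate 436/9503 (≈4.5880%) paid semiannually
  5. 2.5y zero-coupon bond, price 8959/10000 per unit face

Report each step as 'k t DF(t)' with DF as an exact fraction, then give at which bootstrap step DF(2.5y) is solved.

1 1/2 4931/5000
2 1 9529/10000
3 3/2 9493/10000
4 2 1141/1250
5 5/2 8959/10000
DF(2.5y) is solved at step 5

step 1 [0.5y] bond c/2=3/100: DF=(507893/500000 − 3/100·(0))/(1+3/100) = 4931/5000 ≈ 0.986200
step 2 [1y] bond c/2=7/200: DF=(2041537/2000000 − 7/200·(0.986200))/(1+7/200) = 9529/10000 ≈ 0.952900
step 3 [1.5y] bond c/2=7/200: DF=(525197/500000 − 7/200·(0.986200+0.952900))/(1+7/200) = 9493/10000 ≈ 0.949300
step 4 [2y] swap r/2=218/9503: DF=(1 − 218/9503·(0.986200+0.952900+0.949300))/(1+218/9503) = 1141/1250 ≈ 0.912800
step 5 [2.5y] zero: DF = P = 8959/10000 ≈ 0.895900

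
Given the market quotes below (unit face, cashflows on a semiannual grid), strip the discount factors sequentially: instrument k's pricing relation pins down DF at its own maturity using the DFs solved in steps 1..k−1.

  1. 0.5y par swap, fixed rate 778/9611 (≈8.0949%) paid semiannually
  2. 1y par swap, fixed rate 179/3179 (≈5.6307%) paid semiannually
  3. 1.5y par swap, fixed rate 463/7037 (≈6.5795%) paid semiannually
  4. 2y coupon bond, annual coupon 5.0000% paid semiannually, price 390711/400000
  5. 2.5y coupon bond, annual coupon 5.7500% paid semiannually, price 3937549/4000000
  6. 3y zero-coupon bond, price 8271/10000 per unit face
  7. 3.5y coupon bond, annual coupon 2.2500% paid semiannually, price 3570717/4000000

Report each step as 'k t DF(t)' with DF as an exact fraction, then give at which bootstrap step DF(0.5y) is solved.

1 1/2 9611/10000
2 1 9463/10000
3 3/2 4537/5000
4 2 8843/10000
5 5/2 1707/2000
6 3 8271/10000
7 7/2 8229/10000
DF(0.5y) is solved at step 1

step 1 [0.5y] swap r/2=389/9611: DF=(1 − 389/9611·(0))/(1+389/9611) = 9611/10000 ≈ 0.961100
step 2 [1y] swap r/2=179/6358: DF=(1 − 179/6358·(0.961100))/(1+179/6358) = 9463/10000 ≈ 0.946300
step 3 [1.5y] swap r/2=463/14074: DF=(1 − 463/14074·(0.961100+0.946300))/(1+463/14074) = 4537/5000 ≈ 0.907400
step 4 [2y] bond c/2=1/40: DF=(390711/400000 − 1/40·(0.961100+0.946300+0.907400))/(1+1/40) = 8843/10000 ≈ 0.884300
step 5 [2.5y] bond c/2=23/800: DF=(3937549/4000000 − 23/800·(0.961100+0.946300+0.907400+0.884300))/(1+23/800) = 1707/2000 ≈ 0.853500
step 6 [3y] zero: DF = P = 8271/10000 ≈ 0.827100
step 7 [3.5y] bond c/2=9/800: DF=(3570717/4000000 − 9/800·(0.961100+0.946300+0.907400+0.884300+0.853500+0.827100))/(1+9/800) = 8229/10000 ≈ 0.822900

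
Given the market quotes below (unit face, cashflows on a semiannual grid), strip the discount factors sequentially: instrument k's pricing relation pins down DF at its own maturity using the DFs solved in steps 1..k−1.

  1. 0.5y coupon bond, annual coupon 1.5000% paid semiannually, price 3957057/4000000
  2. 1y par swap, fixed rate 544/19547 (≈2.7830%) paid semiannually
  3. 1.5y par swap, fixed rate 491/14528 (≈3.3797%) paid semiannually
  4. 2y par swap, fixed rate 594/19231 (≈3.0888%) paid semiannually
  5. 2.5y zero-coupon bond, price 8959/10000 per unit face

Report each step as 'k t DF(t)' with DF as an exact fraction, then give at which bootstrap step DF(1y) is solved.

1 1/2 9819/10000
2 1 608/625
3 3/2 9509/10000
4 2 4703/5000
5 5/2 8959/10000
DF(1y) is solved at step 2

step 1 [0.5y] bond c/2=3/400: DF=(3957057/4000000 − 3/400·(0))/(1+3/400) = 9819/10000 ≈ 0.981900
step 2 [1y] swap r/2=272/19547: DF=(1 − 272/19547·(0.981900))/(1+272/19547) = 608/625 ≈ 0.972800
step 3 [1.5y] swap r/2=491/29056: DF=(1 − 491/29056·(0.981900+0.972800))/(1+491/29056) = 9509/10000 ≈ 0.950900
step 4 [2y] swap r/2=297/19231: DF=(1 − 297/19231·(0.981900+0.972800+0.950900))/(1+297/19231) = 4703/5000 ≈ 0.940600
step 5 [2.5y] zero: DF = P = 8959/10000 ≈ 0.895900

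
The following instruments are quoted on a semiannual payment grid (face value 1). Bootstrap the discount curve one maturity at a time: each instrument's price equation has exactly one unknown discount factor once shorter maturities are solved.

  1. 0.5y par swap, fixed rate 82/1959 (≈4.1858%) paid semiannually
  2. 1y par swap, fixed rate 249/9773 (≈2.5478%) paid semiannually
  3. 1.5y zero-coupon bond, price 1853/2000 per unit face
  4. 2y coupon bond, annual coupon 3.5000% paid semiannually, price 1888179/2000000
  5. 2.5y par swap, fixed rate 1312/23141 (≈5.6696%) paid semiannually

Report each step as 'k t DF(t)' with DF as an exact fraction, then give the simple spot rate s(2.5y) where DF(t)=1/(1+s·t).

step 1 [0.5y] swap r/2=41/1959: DF=(1 − 41/1959·(0))/(1+41/1959) = 1959/2000 ≈ 0.979500
step 2 [1y] swap r/2=249/19546: DF=(1 − 249/19546·(0.979500))/(1+249/19546) = 9751/10000 ≈ 0.975100
step 3 [1.5y] zero: DF = P = 1853/2000 ≈ 0.926500
step 4 [2y] bond c/2=7/400: DF=(1888179/2000000 − 7/400·(0.979500+0.975100+0.926500))/(1+7/400) = 8783/10000 ≈ 0.878300
step 5 [2.5y] swap r/2=656/23141: DF=(1 − 656/23141·(0.979500+0.975100+0.926500+0.878300))/(1+656/23141) = 543/625 ≈ 0.868800

1 1/2 1959/2000
2 1 9751/10000
3 3/2 1853/2000
4 2 8783/10000
5 5/2 543/625
s(2.5y) = (1/(543/625) − 1)/(5/2) = 164/2715 ≈ 6.0405%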